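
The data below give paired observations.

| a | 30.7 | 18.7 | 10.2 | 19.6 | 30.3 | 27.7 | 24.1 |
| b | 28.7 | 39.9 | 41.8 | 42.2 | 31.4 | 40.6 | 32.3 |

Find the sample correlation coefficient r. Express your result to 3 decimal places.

n = 7, Σa = 161.3, Σb = 256.9, Σa² = 4046.57, Σb² = 9621.39, Σab = 5735.17
nΣab − ΣaΣb = 40146.19 − 41437.97 = -1291.78
nΣa² − (Σa)² = 28325.99 − 26017.69 = 2308.3; nΣb² − (Σb)² = 67349.73 − 65997.61 = 1352.12
r = -1291.78 / √(2308.3 × 1352.12) = -1291.78 / 1766.6631 ≈ -0.731

-0.731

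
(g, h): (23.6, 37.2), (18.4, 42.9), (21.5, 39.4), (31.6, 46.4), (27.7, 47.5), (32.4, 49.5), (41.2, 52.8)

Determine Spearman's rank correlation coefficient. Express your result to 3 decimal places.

0.821

Rank g: 3, 1, 2, 5, 4, 6, 7
Rank h: 1, 3, 2, 4, 5, 6, 7
d = rank(g) − rank(h): 2, -2, 0, 1, -1, 0, 0; Σd² = 10
ρ = 1 − 6Σd² / [n(n²−1)] = 1 − 6×10 / (7×48) = 1 − 60/336 ≈ 0.821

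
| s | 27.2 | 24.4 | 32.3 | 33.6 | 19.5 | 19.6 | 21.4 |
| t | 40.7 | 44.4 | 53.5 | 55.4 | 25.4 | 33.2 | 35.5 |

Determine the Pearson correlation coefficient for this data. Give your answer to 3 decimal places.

0.946

n = 7, Σs = 178, Σt = 288.1, Σs² = 4729.82, Σt² = 12566.91, Σst = 7685.61
nΣst − ΣsΣt = 53799.27 − 51281.8 = 2517.47
nΣs² − (Σs)² = 33108.74 − 31684 = 1424.74; nΣt² − (Σt)² = 87968.37 − 83001.61 = 4966.76
r = 2517.47 / √(1424.74 × 4966.76) = 2517.47 / 2660.1394 ≈ 0.946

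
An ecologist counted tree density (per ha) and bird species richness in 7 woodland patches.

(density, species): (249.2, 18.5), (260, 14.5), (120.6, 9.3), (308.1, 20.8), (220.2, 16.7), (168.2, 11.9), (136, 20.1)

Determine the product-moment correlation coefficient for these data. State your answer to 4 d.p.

0.5408

n = 7, Σx = 1462.3, Σy = 111.8, Σx² = 334445.89, Σy² = 1896.14, Σxy = 24322.78
nΣxy − ΣxΣy = 170259.46 − 163485.14 = 6774.32
nΣx² − (Σx)² = 2341121.23 − 2138321.29 = 202799.94; nΣy² − (Σy)² = 13272.98 − 12499.24 = 773.74
r = 6774.32 / √(202799.94 × 773.74) = 6774.32 / 12526.5488 ≈ 0.5408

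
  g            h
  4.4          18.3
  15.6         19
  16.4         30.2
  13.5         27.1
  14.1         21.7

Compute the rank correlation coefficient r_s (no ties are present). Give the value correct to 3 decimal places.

0.600

Rank g: 1, 4, 5, 2, 3
Rank h: 1, 2, 5, 4, 3
d = rank(g) − rank(h): 0, 2, 0, -2, 0; Σd² = 8
ρ = 1 − 6Σd² / [n(n²−1)] = 1 − 6×8 / (5×24) = 1 − 48/120 ≈ 0.600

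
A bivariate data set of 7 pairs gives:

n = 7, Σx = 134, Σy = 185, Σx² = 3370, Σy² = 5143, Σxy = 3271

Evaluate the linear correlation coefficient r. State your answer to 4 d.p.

-0.5984

r = (nΣxy − ΣxΣy) / √[(nΣx² − (Σx)²)(nΣy² − (Σy)²)]
Numerator: 7×3271 − 134×185 = -1893
Denominator: √[(23590 − 17956)(36001 − 34225)] = √[5634 × 1776] = 3163.2237
r = -1893 / 3163.2237 ≈ -0.5984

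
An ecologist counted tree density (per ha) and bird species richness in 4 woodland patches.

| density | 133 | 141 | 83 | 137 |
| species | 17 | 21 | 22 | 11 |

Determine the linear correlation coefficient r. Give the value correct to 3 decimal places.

-0.524

n = 4, Σx = 494, Σy = 71, Σx² = 63228, Σy² = 1335, Σxy = 8555
nΣxy − ΣxΣy = 34220 − 35074 = -854
nΣx² − (Σx)² = 252912 − 244036 = 8876; nΣy² − (Σy)² = 5340 − 5041 = 299
r = -854 / √(8876 × 299) = -854 / 1629.0869 ≈ -0.524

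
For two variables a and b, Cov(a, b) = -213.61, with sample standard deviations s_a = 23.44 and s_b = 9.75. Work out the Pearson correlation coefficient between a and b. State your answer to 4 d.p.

r = Cov(a,b) / (s_a · s_b) = -213.61 / (23.44 × 9.75)
  = -213.61 / 228.5400 ≈ -0.9347

-0.9347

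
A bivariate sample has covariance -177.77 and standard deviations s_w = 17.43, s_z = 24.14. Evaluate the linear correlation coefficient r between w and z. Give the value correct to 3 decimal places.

r = Cov(w,z) / (s_w · s_z) = -177.77 / (17.43 × 24.14)
  = -177.77 / 420.7602 ≈ -0.422

-0.422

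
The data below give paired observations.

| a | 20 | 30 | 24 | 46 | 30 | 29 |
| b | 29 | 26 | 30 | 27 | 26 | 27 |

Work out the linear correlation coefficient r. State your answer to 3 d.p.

-0.515

n = 6, Σa = 179, Σb = 165, Σa² = 5733, Σb² = 4551, Σab = 4885
nΣab − ΣaΣb = 29310 − 29535 = -225
nΣa² − (Σa)² = 34398 − 32041 = 2357; nΣb² − (Σb)² = 27306 − 27225 = 81
r = -225 / √(2357 × 81) = -225 / 436.9405 ≈ -0.515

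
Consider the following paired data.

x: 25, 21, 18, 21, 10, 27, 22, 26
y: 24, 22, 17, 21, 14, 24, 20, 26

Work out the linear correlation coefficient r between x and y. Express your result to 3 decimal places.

n = 8, Σx = 170, Σy = 168, Σx² = 3820, Σy² = 3638, Σxy = 3713
nΣxy − ΣxΣy = 29704 − 28560 = 1144
nΣx² − (Σx)² = 30560 − 28900 = 1660; nΣy² − (Σy)² = 29104 − 28224 = 880
r = 1144 / √(1660 × 880) = 1144 / 1208.6356 ≈ 0.947

0.947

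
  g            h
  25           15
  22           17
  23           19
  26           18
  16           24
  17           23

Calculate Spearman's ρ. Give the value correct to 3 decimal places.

Rank g: 5, 3, 4, 6, 1, 2
Rank h: 1, 2, 4, 3, 6, 5
d = rank(g) − rank(h): 4, 1, 0, 3, -5, -3; Σd² = 60
ρ = 1 − 6Σd² / [n(n²−1)] = 1 − 6×60 / (6×35) = 1 − 360/210 ≈ -0.714

-0.714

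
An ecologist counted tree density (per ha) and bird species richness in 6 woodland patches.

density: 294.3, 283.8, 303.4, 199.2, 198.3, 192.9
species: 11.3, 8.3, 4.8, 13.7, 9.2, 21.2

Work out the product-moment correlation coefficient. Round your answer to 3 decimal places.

-0.677

n = 6, Σx = 1471.9, Σy = 68.5, Σx² = 375420.43, Σy² = 941.39, Σxy = 15780.33
nΣxy − ΣxΣy = 94681.98 − 100825.15 = -6143.17
nΣx² − (Σx)² = 2252522.58 − 2166489.61 = 86032.97; nΣy² − (Σy)² = 5648.34 − 4692.25 = 956.09
r = -6143.17 / √(86032.97 × 956.09) = -6143.17 / 9069.4687 ≈ -0.677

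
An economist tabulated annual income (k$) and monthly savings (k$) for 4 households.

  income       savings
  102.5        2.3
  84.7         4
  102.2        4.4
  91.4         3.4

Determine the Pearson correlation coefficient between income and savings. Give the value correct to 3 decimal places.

n = 4, Σx = 380.8, Σy = 14.1, Σx² = 36479.14, Σy² = 52.21, Σxy = 1334.99
nΣxy − ΣxΣy = 5339.96 − 5369.28 = -29.32
nΣx² − (Σx)² = 145916.56 − 145008.64 = 907.92; nΣy² − (Σy)² = 208.84 − 198.81 = 10.03
r = -29.32 / √(907.92 × 10.03) = -29.32 / 95.4277 ≈ -0.307

-0.307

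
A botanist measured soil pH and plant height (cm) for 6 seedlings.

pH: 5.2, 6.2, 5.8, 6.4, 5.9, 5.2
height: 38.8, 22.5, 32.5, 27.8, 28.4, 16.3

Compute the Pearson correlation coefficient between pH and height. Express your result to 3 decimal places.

n = 6, Σx = 34.7, Σy = 166.3, Σx² = 201.93, Σy² = 4913.03, Σxy = 960
nΣxy − ΣxΣy = 5760 − 5770.61 = -10.61
nΣx² − (Σx)² = 1211.58 − 1204.09 = 7.49; nΣy² − (Σy)² = 29478.18 − 27655.69 = 1822.49
r = -10.61 / √(7.49 × 1822.49) = -10.61 / 116.8351 ≈ -0.091

-0.091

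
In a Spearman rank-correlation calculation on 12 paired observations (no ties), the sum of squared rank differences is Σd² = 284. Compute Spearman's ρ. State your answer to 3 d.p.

ρ = 1 − 6Σd² / [n(n²−1)] = 1 − 6×284 / (12×143)
  = 1 − 1704/1716 = 1 − 0.9930 ≈ 0.007

0.007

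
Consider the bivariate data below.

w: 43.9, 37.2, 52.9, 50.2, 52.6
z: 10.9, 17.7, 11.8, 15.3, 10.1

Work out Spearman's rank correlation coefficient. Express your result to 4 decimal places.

-0.5000

Rank w: 2, 1, 5, 3, 4
Rank z: 2, 5, 3, 4, 1
d = rank(w) − rank(z): 0, -4, 2, -1, 3; Σd² = 30
ρ = 1 − 6Σd² / [n(n²−1)] = 1 − 6×30 / (5×24) = 1 − 180/120 ≈ -0.5000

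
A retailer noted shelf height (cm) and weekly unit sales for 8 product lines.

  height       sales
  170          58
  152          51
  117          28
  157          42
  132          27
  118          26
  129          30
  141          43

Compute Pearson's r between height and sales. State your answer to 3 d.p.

n = 8, Σx = 1116, Σy = 305, Σx² = 158212, Σy² = 12667, Σxy = 44047
nΣxy − ΣxΣy = 352376 − 340380 = 11996
nΣx² − (Σx)² = 1265696 − 1245456 = 20240; nΣy² − (Σy)² = 101336 − 93025 = 8311
r = 11996 / √(20240 × 8311) = 11996 / 12969.7587 ≈ 0.925

0.925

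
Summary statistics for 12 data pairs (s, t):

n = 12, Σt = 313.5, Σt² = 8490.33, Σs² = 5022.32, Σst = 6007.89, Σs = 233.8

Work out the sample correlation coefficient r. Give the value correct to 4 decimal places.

-0.2674

r = (nΣst − ΣsΣt) / √[(nΣs² − (Σs)²)(nΣt² − (Σt)²)]
Numerator: 12×6007.89 − 233.8×313.5 = -1201.62
Denominator: √[(60267.84 − 54662.44)(101883.96 − 98282.25)] = √[5605.4 × 3601.71] = 4493.2199
r = -1201.62 / 4493.2199 ≈ -0.2674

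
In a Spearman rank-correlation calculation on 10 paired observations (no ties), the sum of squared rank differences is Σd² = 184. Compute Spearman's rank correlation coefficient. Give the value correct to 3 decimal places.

ρ = 1 − 6Σd² / [n(n²−1)] = 1 − 6×184 / (10×99)
  = 1 − 1104/990 = 1 − 1.1152 ≈ -0.115

-0.115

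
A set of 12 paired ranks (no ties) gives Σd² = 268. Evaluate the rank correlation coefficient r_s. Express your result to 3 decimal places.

0.063

ρ = 1 − 6Σd² / [n(n²−1)] = 1 − 6×268 / (12×143)
  = 1 − 1608/1716 = 1 − 0.9371 ≈ 0.063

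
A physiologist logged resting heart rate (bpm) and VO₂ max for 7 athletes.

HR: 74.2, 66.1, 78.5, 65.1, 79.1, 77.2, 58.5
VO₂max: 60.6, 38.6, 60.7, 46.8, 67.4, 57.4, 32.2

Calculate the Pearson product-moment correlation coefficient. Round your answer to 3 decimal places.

0.952

n = 7, Σx = 498.7, Σy = 363.7, Σx² = 35914.01, Σy² = 19911.41, Σxy = 26505.93
nΣxy − ΣxΣy = 185541.51 − 181377.19 = 4164.32
nΣx² − (Σx)² = 251398.07 − 248701.69 = 2696.38; nΣy² − (Σy)² = 139379.87 − 132277.69 = 7102.18
r = 4164.32 / √(2696.38 × 7102.18) = 4164.32 / 4376.0914 ≈ 0.952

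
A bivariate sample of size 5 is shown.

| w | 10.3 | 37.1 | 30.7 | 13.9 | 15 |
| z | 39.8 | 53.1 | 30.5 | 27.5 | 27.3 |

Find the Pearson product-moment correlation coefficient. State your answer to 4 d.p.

n = 5, Σw = 107, Σz = 178.2, Σw² = 2843.2, Σz² = 6835.44, Σwz = 4108.05
nΣwz − ΣwΣz = 20540.25 − 19067.4 = 1472.85
nΣw² − (Σw)² = 14216 − 11449 = 2767; nΣz² − (Σz)² = 34177.2 − 31755.24 = 2421.96
r = 1472.85 / √(2767 × 2421.96) = 1472.85 / 2588.7378 ≈ 0.5689

0.5689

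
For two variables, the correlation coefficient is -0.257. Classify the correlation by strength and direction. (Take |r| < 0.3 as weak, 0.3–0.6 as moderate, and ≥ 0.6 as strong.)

r = -0.257 < 0 so the relationship is negative.
|r| = 0.257, which falls in the weak range.

weak negative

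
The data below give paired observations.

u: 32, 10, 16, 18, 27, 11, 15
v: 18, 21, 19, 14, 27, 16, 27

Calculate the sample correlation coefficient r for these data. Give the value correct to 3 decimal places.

n = 7, Σu = 129, Σv = 142, Σu² = 2779, Σv² = 3036, Σuv = 2652
nΣuv − ΣuΣv = 18564 − 18318 = 246
nΣu² − (Σu)² = 19453 − 16641 = 2812; nΣv² − (Σv)² = 21252 − 20164 = 1088
r = 246 / √(2812 × 1088) = 246 / 1749.1301 ≈ 0.141

0.141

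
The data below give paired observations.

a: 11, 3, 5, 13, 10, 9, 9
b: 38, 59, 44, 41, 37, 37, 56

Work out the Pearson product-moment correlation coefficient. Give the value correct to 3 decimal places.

n = 7, Σa = 60, Σb = 312, Σa² = 586, Σb² = 14416, Σab = 2555
nΣab − ΣaΣb = 17885 − 18720 = -835
nΣa² − (Σa)² = 4102 − 3600 = 502; nΣb² − (Σb)² = 100912 − 97344 = 3568
r = -835 / √(502 × 3568) = -835 / 1338.3333 ≈ -0.624

-0.624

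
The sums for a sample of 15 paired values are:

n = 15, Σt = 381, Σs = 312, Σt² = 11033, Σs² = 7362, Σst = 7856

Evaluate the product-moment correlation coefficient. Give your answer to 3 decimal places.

r = (nΣst − ΣsΣt) / √[(nΣs² − (Σs)²)(nΣt² − (Σt)²)]
Numerator: 15×7856 − 312×381 = -1032
Denominator: √[(110430 − 97344)(165495 − 145161)] = √[13086 × 20334] = 16312.2875
r = -1032 / 16312.2875 ≈ -0.063

-0.063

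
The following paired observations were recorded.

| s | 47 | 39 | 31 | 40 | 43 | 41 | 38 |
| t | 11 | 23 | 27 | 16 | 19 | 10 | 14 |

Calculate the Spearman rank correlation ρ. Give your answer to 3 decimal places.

Rank s: 7, 3, 1, 4, 6, 5, 2
Rank t: 2, 6, 7, 4, 5, 1, 3
d = rank(s) − rank(t): 5, -3, -6, 0, 1, 4, -1; Σd² = 88
ρ = 1 − 6Σd² / [n(n²−1)] = 1 − 6×88 / (7×48) = 1 − 528/336 ≈ -0.571

-0.571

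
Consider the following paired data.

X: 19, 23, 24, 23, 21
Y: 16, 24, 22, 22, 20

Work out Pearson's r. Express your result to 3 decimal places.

n = 5, ΣX = 110, ΣY = 104, ΣX² = 2436, ΣY² = 2200, ΣXY = 2310
nΣXY − ΣXΣY = 11550 − 11440 = 110
nΣX² − (ΣX)² = 12180 − 12100 = 80; nΣY² − (ΣY)² = 11000 − 10816 = 184
r = 110 / √(80 × 184) = 110 / 121.3260 ≈ 0.907

0.907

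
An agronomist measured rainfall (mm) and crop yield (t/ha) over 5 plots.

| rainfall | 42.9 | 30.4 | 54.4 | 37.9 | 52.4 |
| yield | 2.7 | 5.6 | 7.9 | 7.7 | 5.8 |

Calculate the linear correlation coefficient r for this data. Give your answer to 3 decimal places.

0.198

n = 5, Σx = 218, Σy = 29.7, Σx² = 9906.1, Σy² = 193.99, Σxy = 1311.58
nΣxy − ΣxΣy = 6557.9 − 6474.6 = 83.3
nΣx² − (Σx)² = 49530.5 − 47524 = 2006.5; nΣy² − (Σy)² = 969.95 − 882.09 = 87.86
r = 83.3 / √(2006.5 × 87.86) = 83.3 / 419.8703 ≈ 0.198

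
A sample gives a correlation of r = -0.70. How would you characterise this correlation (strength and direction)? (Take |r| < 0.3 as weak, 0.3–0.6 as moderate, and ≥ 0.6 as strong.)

strong negative

r = -0.70 < 0 so the relationship is negative.
|r| = 0.70, which falls in the strong range.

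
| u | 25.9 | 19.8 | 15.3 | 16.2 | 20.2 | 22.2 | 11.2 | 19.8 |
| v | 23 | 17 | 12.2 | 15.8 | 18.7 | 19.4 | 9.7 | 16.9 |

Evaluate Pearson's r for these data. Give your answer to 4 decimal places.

0.9778

n = 8, Σu = 150.6, Σv = 132.7, Σu² = 2977.74, Σv² = 2322.23, Σuv = 2626.6
nΣuv − ΣuΣv = 21012.8 − 19984.62 = 1028.18
nΣu² − (Σu)² = 23821.92 − 22680.36 = 1141.56; nΣv² − (Σv)² = 18577.84 − 17609.29 = 968.55
r = 1028.18 / √(1141.56 × 968.55) = 1028.18 / 1051.5027 ≈ 0.9778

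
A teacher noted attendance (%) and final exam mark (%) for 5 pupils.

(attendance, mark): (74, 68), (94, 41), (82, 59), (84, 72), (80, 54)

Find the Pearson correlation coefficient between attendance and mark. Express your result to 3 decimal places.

n = 5, Σx = 414, Σy = 294, Σx² = 34492, Σy² = 17886, Σxy = 24092
nΣxy − ΣxΣy = 120460 − 121716 = -1256
nΣx² − (Σx)² = 172460 − 171396 = 1064; nΣy² − (Σy)² = 89430 − 86436 = 2994
r = -1256 / √(1064 × 2994) = -1256 / 1784.8294 ≈ -0.704

-0.704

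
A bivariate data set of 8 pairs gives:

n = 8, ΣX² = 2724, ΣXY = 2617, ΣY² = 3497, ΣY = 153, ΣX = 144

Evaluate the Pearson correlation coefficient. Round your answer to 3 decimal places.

r = (nΣXY − ΣXΣY) / √[(nΣX² − (ΣX)²)(nΣY² − (ΣY)²)]
Numerator: 8×2617 − 144×153 = -1096
Denominator: √[(21792 − 20736)(27976 − 23409)] = √[1056 × 4567] = 2196.0765
r = -1096 / 2196.0765 ≈ -0.499

-0.499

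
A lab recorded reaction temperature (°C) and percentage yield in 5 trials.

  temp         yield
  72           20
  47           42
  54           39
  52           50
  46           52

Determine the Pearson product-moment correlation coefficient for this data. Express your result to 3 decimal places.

n = 5, Σx = 271, Σy = 203, Σx² = 15129, Σy² = 8889, Σxy = 10512
nΣxy − ΣxΣy = 52560 − 55013 = -2453
nΣx² − (Σx)² = 75645 − 73441 = 2204; nΣy² − (Σy)² = 44445 − 41209 = 3236
r = -2453 / √(2204 × 3236) = -2453 / 2670.6074 ≈ -0.919

-0.919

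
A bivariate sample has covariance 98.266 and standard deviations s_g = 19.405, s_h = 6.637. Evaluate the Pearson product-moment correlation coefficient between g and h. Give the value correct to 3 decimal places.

0.763

r = Cov(g,h) / (s_g · s_h) = 98.266 / (19.405 × 6.637)
  = 98.266 / 128.7910 ≈ 0.763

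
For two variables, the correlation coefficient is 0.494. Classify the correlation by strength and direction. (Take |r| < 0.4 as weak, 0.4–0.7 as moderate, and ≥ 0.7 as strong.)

r = 0.494 > 0 so the relationship is positive.
|r| = 0.494, which falls in the moderate range.

moderate positive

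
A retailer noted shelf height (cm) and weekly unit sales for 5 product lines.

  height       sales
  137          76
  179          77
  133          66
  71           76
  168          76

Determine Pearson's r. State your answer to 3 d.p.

n = 5, Σx = 688, Σy = 371, Σx² = 101764, Σy² = 27613, Σxy = 51137
nΣxy − ΣxΣy = 255685 − 255248 = 437
nΣx² − (Σx)² = 508820 − 473344 = 35476; nΣy² − (Σy)² = 138065 − 137641 = 424
r = 437 / √(35476 × 424) = 437 / 3878.3790 ≈ 0.113

0.113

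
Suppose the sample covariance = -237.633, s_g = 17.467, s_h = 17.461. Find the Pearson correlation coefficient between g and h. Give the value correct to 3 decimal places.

r = Cov(g,h) / (s_g · s_h) = -237.633 / (17.467 × 17.461)
  = -237.633 / 304.9913 ≈ -0.779

-0.779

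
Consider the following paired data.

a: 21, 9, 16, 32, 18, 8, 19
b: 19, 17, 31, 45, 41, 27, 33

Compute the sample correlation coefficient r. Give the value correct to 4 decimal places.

0.6464

n = 7, Σa = 123, Σb = 213, Σa² = 2551, Σb² = 7135, Σab = 4069
nΣab − ΣaΣb = 28483 − 26199 = 2284
nΣa² − (Σa)² = 17857 − 15129 = 2728; nΣb² − (Σb)² = 49945 − 45369 = 4576
r = 2284 / √(2728 × 4576) = 2284 / 3533.1753 ≈ 0.6464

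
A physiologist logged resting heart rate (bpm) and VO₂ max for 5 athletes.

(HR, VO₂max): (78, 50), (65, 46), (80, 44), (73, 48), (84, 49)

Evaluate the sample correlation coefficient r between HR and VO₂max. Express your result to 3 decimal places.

n = 5, Σx = 380, Σy = 237, Σx² = 29094, Σy² = 11257, Σxy = 18030
nΣxy − ΣxΣy = 90150 − 90060 = 90
nΣx² − (Σx)² = 145470 − 144400 = 1070; nΣy² − (Σy)² = 56285 − 56169 = 116
r = 90 / √(1070 × 116) = 90 / 352.3067 ≈ 0.255

0.255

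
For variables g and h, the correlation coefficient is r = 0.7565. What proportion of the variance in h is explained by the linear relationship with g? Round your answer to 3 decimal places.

r² = (0.7565)² = 0.572

0.572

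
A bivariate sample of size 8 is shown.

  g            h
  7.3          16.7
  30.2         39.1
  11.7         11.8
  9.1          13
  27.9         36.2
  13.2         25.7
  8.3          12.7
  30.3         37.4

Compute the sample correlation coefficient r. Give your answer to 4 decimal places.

0.9511

n = 8, Σg = 138, Σh = 192.6, Σg² = 3124.66, Σh² = 5646.92, Σgh = 4146.94
nΣgh − ΣgΣh = 33175.52 − 26578.8 = 6596.72
nΣg² − (Σg)² = 24997.28 − 19044 = 5953.28; nΣh² − (Σh)² = 45175.36 − 37094.76 = 8080.6
r = 6596.72 / √(5953.28 × 8080.6) = 6596.72 / 6935.8543 ≈ 0.9511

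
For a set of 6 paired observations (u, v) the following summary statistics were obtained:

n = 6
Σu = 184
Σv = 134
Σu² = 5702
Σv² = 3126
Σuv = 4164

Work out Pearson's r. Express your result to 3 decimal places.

0.615

r = (nΣuv − ΣuΣv) / √[(nΣu² − (Σu)²)(nΣv² − (Σv)²)]
Numerator: 6×4164 − 184×134 = 328
Denominator: √[(34212 − 33856)(18756 − 17956)] = √[356 × 800] = 533.6666
r = 328 / 533.6666 ≈ 0.615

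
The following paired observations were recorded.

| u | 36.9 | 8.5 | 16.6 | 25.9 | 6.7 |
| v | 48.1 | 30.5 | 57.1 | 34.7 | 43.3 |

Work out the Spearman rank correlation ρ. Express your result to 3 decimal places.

0.300

Rank u: 5, 2, 3, 4, 1
Rank v: 4, 1, 5, 2, 3
d = rank(u) − rank(v): 1, 1, -2, 2, -2; Σd² = 14
ρ = 1 − 6Σd² / [n(n²−1)] = 1 − 6×14 / (5×24) = 1 − 84/120 ≈ 0.300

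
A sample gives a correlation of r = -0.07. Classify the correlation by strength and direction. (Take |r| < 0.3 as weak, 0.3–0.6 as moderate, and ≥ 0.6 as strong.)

weak negative

r = -0.07 < 0 so the relationship is negative.
|r| = 0.07, which falls in the weak range.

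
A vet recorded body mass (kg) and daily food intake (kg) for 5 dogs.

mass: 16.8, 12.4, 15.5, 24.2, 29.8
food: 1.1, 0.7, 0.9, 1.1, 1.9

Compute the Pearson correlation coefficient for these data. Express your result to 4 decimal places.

n = 5, Σx = 98.7, Σy = 5.7, Σx² = 2149.93, Σy² = 7.33, Σxy = 124.35
nΣxy − ΣxΣy = 621.75 − 562.59 = 59.16
nΣx² − (Σx)² = 10749.65 − 9741.69 = 1007.96; nΣy² − (Σy)² = 36.65 − 32.49 = 4.16
r = 59.16 / √(1007.96 × 4.16) = 59.16 / 64.7543 ≈ 0.9136

0.9136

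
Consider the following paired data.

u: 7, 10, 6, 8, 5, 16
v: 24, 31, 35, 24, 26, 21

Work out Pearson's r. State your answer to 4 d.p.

-0.4770

n = 6, Σu = 52, Σv = 161, Σu² = 530, Σv² = 4455, Σuv = 1346
nΣuv − ΣuΣv = 8076 − 8372 = -296
nΣu² − (Σu)² = 3180 − 2704 = 476; nΣv² − (Σv)² = 26730 − 25921 = 809
r = -296 / √(476 × 809) = -296 / 620.5514 ≈ -0.4770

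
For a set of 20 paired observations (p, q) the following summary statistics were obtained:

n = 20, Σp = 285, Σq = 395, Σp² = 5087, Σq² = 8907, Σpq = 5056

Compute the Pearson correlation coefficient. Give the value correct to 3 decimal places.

-0.538

r = (nΣpq − ΣpΣq) / √[(nΣp² − (Σp)²)(nΣq² − (Σq)²)]
Numerator: 20×5056 − 285×395 = -11455
Denominator: √[(101740 − 81225)(178140 − 156025)] = √[20515 × 22115] = 21299.9818
r = -11455 / 21299.9818 ≈ -0.538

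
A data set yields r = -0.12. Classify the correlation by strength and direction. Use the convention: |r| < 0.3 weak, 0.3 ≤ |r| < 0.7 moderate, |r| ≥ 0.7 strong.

r = -0.12 < 0 so the relationship is negative.
|r| = 0.12, which falls in the weak range.

weak negative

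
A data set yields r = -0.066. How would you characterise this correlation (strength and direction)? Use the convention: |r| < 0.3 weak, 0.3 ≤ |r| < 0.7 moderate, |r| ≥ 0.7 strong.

weak negative

r = -0.066 < 0 so the relationship is negative.
|r| = 0.066, which falls in the weak range.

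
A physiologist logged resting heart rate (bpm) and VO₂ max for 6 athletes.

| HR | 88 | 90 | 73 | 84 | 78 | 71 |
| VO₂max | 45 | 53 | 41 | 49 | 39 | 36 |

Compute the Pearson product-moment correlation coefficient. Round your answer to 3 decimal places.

n = 6, Σx = 484, Σy = 263, Σx² = 39354, Σy² = 11733, Σxy = 21437
nΣxy − ΣxΣy = 128622 − 127292 = 1330
nΣx² − (Σx)² = 236124 − 234256 = 1868; nΣy² − (Σy)² = 70398 − 69169 = 1229
r = 1330 / √(1868 × 1229) = 1330 / 1515.1805 ≈ 0.878

0.878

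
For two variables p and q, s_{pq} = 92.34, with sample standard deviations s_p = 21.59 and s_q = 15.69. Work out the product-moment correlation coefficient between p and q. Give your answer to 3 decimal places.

0.273

r = Cov(p,q) / (s_p · s_q) = 92.34 / (21.59 × 15.69)
  = 92.34 / 338.7471 ≈ 0.273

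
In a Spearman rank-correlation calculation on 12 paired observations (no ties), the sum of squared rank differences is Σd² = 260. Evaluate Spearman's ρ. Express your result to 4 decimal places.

ρ = 1 − 6Σd² / [n(n²−1)] = 1 − 6×260 / (12×143)
  = 1 − 1560/1716 = 1 − 0.90909 ≈ 0.0909

0.0909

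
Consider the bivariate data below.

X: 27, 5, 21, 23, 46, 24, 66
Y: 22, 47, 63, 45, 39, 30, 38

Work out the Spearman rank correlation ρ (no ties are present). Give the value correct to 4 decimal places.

Rank X: 5, 1, 2, 3, 6, 4, 7
Rank Y: 1, 6, 7, 5, 4, 2, 3
d = rank(X) − rank(Y): 4, -5, -5, -2, 2, 2, 4; Σd² = 94
ρ = 1 − 6Σd² / [n(n²−1)] = 1 − 6×94 / (7×48) = 1 − 564/336 ≈ -0.6786

-0.6786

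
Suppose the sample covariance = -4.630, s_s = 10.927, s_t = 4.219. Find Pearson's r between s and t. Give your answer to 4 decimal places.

-0.1004

r = Cov(s,t) / (s_s · s_t) = -4.630 / (10.927 × 4.219)
  = -4.630 / 46.1010 ≈ -0.1004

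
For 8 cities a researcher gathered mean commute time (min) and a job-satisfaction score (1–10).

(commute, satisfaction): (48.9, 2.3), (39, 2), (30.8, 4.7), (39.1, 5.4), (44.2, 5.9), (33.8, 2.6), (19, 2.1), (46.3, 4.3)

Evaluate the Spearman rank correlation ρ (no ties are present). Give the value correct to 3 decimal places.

0.238

Rank commute: 8, 4, 2, 5, 6, 3, 1, 7
Rank satisfaction: 3, 1, 6, 7, 8, 4, 2, 5
d = rank(commute) − rank(satisfaction): 5, 3, -4, -2, -2, -1, -1, 2; Σd² = 64
ρ = 1 − 6Σd² / [n(n²−1)] = 1 − 6×64 / (8×63) = 1 − 384/504 ≈ 0.238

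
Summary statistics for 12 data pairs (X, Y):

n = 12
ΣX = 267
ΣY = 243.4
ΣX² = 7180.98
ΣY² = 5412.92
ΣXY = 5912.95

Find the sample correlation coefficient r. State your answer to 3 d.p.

0.647

r = (nΣXY − ΣXΣY) / √[(nΣX² − (ΣX)²)(nΣY² − (ΣY)²)]
Numerator: 12×5912.95 − 267×243.4 = 5967.6
Denominator: √[(86171.76 − 71289)(64955.04 − 59243.56)] = √[14882.76 × 5711.48] = 9219.6847
r = 5967.6 / 9219.6847 ≈ 0.647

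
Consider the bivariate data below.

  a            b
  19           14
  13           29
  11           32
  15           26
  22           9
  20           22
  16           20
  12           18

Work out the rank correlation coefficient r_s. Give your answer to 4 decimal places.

-0.6667

Rank a: 6, 3, 1, 4, 8, 7, 5, 2
Rank b: 2, 7, 8, 6, 1, 5, 4, 3
d = rank(a) − rank(b): 4, -4, -7, -2, 7, 2, 1, -1; Σd² = 140
ρ = 1 − 6Σd² / [n(n²−1)] = 1 − 6×140 / (8×63) = 1 − 840/504 ≈ -0.6667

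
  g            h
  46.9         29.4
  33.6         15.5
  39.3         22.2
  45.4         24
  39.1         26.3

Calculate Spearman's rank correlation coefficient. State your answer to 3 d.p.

Rank g: 5, 1, 3, 4, 2
Rank h: 5, 1, 2, 3, 4
d = rank(g) − rank(h): 0, 0, 1, 1, -2; Σd² = 6
ρ = 1 − 6Σd² / [n(n²−1)] = 1 − 6×6 / (5×24) = 1 − 36/120 ≈ 0.700

0.700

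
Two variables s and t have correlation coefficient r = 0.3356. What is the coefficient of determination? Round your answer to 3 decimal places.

r² = (0.3356)² = 0.113

0.113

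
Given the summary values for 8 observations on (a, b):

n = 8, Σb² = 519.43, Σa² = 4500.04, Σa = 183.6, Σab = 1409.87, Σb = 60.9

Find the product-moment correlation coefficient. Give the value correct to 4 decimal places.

0.0966

r = (nΣab − ΣaΣb) / √[(nΣa² − (Σa)²)(nΣb² − (Σb)²)]
Numerator: 8×1409.87 − 183.6×60.9 = 97.72
Denominator: √[(36000.32 − 33708.96)(4155.44 − 3708.81)] = √[2291.36 × 446.63] = 1011.6275
r = 97.72 / 1011.6275 ≈ 0.0966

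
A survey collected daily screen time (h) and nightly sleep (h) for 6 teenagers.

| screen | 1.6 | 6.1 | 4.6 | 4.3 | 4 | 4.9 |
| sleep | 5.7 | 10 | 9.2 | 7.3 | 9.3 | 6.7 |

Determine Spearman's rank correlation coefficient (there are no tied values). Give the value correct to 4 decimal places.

0.4857

Rank screen: 1, 6, 4, 3, 2, 5
Rank sleep: 1, 6, 4, 3, 5, 2
d = rank(screen) − rank(sleep): 0, 0, 0, 0, -3, 3; Σd² = 18
ρ = 1 − 6Σd² / [n(n²−1)] = 1 − 6×18 / (6×35) = 1 − 108/210 ≈ 0.4857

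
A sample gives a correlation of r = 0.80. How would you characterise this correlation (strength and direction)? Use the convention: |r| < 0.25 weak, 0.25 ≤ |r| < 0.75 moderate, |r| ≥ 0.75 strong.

strong positive

r = 0.80 > 0 so the relationship is positive.
|r| = 0.80, which falls in the strong range.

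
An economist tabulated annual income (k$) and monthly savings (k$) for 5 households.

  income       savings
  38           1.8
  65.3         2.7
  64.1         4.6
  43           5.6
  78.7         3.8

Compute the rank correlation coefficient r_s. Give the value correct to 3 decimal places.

Rank income: 1, 4, 3, 2, 5
Rank savings: 1, 2, 4, 5, 3
d = rank(income) − rank(savings): 0, 2, -1, -3, 2; Σd² = 18
ρ = 1 − 6Σd² / [n(n²−1)] = 1 − 6×18 / (5×24) = 1 − 108/120 ≈ 0.100

0.100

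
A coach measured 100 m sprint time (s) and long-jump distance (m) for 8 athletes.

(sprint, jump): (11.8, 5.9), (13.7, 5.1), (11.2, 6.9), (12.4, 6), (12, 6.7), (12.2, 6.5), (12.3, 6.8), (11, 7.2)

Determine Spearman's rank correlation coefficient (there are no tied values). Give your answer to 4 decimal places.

-0.6905

Rank sprint: 3, 8, 2, 7, 4, 5, 6, 1
Rank jump: 2, 1, 7, 3, 5, 4, 6, 8
d = rank(sprint) − rank(jump): 1, 7, -5, 4, -1, 1, 0, -7; Σd² = 142
ρ = 1 − 6Σd² / [n(n²−1)] = 1 − 6×142 / (8×63) = 1 − 852/504 ≈ -0.6905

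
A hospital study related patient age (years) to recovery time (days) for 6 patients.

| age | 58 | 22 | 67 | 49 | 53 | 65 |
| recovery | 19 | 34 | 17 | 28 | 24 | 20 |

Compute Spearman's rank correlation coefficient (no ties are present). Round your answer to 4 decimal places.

Rank age: 4, 1, 6, 2, 3, 5
Rank recovery: 2, 6, 1, 5, 4, 3
d = rank(age) − rank(recovery): 2, -5, 5, -3, -1, 2; Σd² = 68
ρ = 1 − 6Σd² / [n(n²−1)] = 1 − 6×68 / (6×35) = 1 − 408/210 ≈ -0.9429

-0.9429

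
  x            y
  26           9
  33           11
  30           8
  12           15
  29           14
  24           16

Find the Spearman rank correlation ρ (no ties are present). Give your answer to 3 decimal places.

Rank x: 3, 6, 5, 1, 4, 2
Rank y: 2, 3, 1, 5, 4, 6
d = rank(x) − rank(y): 1, 3, 4, -4, 0, -4; Σd² = 58
ρ = 1 − 6Σd² / [n(n²−1)] = 1 − 6×58 / (6×35) = 1 − 348/210 ≈ -0.657

-0.657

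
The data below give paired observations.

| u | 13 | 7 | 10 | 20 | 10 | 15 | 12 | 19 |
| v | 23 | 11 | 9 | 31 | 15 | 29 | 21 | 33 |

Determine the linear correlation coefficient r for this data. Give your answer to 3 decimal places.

n = 8, Σu = 106, Σv = 172, Σu² = 1548, Σv² = 4288, Σuv = 2550
nΣuv − ΣuΣv = 20400 − 18232 = 2168
nΣu² − (Σu)² = 12384 − 11236 = 1148; nΣv² − (Σv)² = 34304 − 29584 = 4720
r = 2168 / √(1148 × 4720) = 2168 / 2327.7801 ≈ 0.931

0.931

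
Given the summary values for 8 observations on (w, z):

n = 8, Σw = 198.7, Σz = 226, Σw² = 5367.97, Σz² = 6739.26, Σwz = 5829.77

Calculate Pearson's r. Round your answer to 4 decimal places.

0.5525

r = (nΣwz − ΣwΣz) / √[(nΣw² − (Σw)²)(nΣz² − (Σz)²)]
Numerator: 8×5829.77 − 198.7×226 = 1731.96
Denominator: √[(42943.76 − 39481.69)(53914.08 − 51076)] = √[3462.07 × 2838.08] = 3134.5864
r = 1731.96 / 3134.5864 ≈ 0.5525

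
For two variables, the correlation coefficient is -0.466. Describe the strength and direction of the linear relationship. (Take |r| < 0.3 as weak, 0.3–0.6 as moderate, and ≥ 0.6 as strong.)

moderate negative

r = -0.466 < 0 so the relationship is negative.
|r| = 0.466, which falls in the moderate range.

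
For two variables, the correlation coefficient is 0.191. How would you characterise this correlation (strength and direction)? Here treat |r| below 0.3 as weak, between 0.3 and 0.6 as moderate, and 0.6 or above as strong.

r = 0.191 > 0 so the relationship is positive.
|r| = 0.191, which falls in the weak range.

weak positive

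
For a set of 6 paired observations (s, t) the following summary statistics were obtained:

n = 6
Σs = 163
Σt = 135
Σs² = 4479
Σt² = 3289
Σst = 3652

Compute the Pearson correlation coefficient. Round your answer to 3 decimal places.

r = (nΣst − ΣsΣt) / √[(nΣs² − (Σs)²)(nΣt² − (Σt)²)]
Numerator: 6×3652 − 163×135 = -93
Denominator: √[(26874 − 26569)(19734 − 18225)] = √[305 × 1509] = 678.4136
r = -93 / 678.4136 ≈ -0.137

-0.137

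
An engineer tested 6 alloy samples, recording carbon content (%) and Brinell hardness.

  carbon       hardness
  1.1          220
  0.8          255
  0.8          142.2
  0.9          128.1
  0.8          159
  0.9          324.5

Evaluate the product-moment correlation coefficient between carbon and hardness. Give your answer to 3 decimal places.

n = 6, Σx = 5.3, Σy = 1228.8, Σx² = 4.75, Σy² = 280636.7, Σxy = 1094.3
nΣxy − ΣxΣy = 6565.8 − 6512.64 = 53.16
nΣx² − (Σx)² = 28.5 − 28.09 = 0.41; nΣy² − (Σy)² = 1683820.2 − 1509949.44 = 173870.76
r = 53.16 / √(0.41 × 173870.76) = 53.16 / 266.9963 ≈ 0.199

0.199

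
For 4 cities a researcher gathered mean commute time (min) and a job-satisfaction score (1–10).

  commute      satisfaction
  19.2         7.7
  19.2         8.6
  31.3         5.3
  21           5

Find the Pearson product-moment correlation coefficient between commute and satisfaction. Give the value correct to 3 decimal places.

-0.624

n = 4, Σx = 90.7, Σy = 26.6, Σx² = 2157.97, Σy² = 186.34, Σxy = 583.85
nΣxy − ΣxΣy = 2335.4 − 2412.62 = -77.22
nΣx² − (Σx)² = 8631.88 − 8226.49 = 405.39; nΣy² − (Σy)² = 745.36 − 707.56 = 37.8
r = -77.22 / √(405.39 × 37.8) = -77.22 / 123.7891 ≈ -0.624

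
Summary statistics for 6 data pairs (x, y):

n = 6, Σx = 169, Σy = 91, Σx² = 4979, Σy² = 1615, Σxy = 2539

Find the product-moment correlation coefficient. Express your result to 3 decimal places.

r = (nΣxy − ΣxΣy) / √[(nΣx² − (Σx)²)(nΣy² − (Σy)²)]
Numerator: 6×2539 − 169×91 = -145
Denominator: √[(29874 − 28561)(9690 − 8281)] = √[1313 × 1409] = 1360.1533
r = -145 / 1360.1533 ≈ -0.107

-0.107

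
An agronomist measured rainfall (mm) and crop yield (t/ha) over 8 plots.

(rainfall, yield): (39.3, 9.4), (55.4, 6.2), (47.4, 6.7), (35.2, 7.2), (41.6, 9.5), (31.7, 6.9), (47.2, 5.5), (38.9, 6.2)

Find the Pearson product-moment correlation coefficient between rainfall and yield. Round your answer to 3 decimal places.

-0.325

n = 8, Σx = 336.7, Σy = 57.6, Σx² = 14575.95, Σy² = 430.08, Σxy = 2398.63
nΣxy − ΣxΣy = 19189.04 − 19393.92 = -204.88
nΣx² − (Σx)² = 116607.6 − 113366.89 = 3240.71; nΣy² − (Σy)² = 3440.64 − 3317.76 = 122.88
r = -204.88 / √(3240.71 × 122.88) = -204.88 / 631.0455 ≈ -0.325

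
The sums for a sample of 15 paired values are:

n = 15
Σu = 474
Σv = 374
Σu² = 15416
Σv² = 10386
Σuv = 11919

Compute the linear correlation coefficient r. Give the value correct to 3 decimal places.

r = (nΣuv − ΣuΣv) / √[(nΣu² − (Σu)²)(nΣv² − (Σv)²)]
Numerator: 15×11919 − 474×374 = 1509
Denominator: √[(231240 − 224676)(155790 − 139876)] = √[6564 × 15914] = 10220.5428
r = 1509 / 10220.5428 ≈ 0.148

0.148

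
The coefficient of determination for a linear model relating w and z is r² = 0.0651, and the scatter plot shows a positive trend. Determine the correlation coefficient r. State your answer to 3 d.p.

|r| = √0.0651 = 0.255
The association is positive, so r = 0.255.

0.255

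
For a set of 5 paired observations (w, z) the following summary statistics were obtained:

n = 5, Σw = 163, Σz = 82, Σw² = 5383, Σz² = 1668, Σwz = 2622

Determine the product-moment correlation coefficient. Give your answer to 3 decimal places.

-0.342

r = (nΣwz − ΣwΣz) / √[(nΣw² − (Σw)²)(nΣz² − (Σz)²)]
Numerator: 5×2622 − 163×82 = -256
Denominator: √[(26915 − 26569)(8340 − 6724)] = √[346 × 1616] = 747.7540
r = -256 / 747.7540 ≈ -0.342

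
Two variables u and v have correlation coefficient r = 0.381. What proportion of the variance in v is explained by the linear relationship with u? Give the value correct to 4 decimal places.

r² = (0.381)² = 0.1452

0.1452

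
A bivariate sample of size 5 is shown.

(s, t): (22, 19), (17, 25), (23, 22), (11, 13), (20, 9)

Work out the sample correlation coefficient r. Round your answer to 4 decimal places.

0.2787

n = 5, Σs = 93, Σt = 88, Σs² = 1823, Σt² = 1720, Σst = 1672
nΣst − ΣsΣt = 8360 − 8184 = 176
nΣs² − (Σs)² = 9115 − 8649 = 466; nΣt² − (Σt)² = 8600 − 7744 = 856
r = 176 / √(466 × 856) = 176 / 631.5821 ≈ 0.2787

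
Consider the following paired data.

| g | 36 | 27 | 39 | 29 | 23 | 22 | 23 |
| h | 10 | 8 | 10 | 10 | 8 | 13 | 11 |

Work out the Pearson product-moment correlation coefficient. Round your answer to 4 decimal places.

n = 7, Σg = 199, Σh = 70, Σg² = 5929, Σh² = 718, Σgh = 1979
nΣgh − ΣgΣh = 13853 − 13930 = -77
nΣg² − (Σg)² = 41503 − 39601 = 1902; nΣh² − (Σh)² = 5026 − 4900 = 126
r = -77 / √(1902 × 126) = -77 / 489.5426 ≈ -0.1573

-0.1573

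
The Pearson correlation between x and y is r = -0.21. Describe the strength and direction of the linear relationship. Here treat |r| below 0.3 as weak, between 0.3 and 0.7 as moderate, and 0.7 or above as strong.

weak negative

r = -0.21 < 0 so the relationship is negative.
|r| = 0.21, which falls in the weak range.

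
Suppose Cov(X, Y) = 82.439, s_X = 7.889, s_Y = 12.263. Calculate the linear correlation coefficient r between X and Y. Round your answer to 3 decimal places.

r = Cov(X,Y) / (s_X · s_Y) = 82.439 / (7.889 × 12.263)
  = 82.439 / 96.7428 ≈ 0.852

0.852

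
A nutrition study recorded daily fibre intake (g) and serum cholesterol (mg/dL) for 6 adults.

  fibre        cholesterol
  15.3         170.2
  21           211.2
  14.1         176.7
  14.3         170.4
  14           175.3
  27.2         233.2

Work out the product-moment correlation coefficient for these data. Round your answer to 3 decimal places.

n = 6, Σx = 105.9, Σy = 1137, Σx² = 2014.23, Σy² = 218944.86, Σxy = 20764.69
nΣxy − ΣxΣy = 124588.14 − 120408.3 = 4179.84
nΣx² − (Σx)² = 12085.38 − 11214.81 = 870.57; nΣy² − (Σy)² = 1313669.16 − 1292769 = 20900.16
r = 4179.84 / √(870.57 × 20900.16) = 4179.84 / 4265.5659 ≈ 0.980

0.980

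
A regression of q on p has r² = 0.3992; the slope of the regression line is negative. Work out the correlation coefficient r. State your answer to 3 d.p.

-0.632

|r| = √0.3992 = 0.632
The association is negative, so r = −0.632.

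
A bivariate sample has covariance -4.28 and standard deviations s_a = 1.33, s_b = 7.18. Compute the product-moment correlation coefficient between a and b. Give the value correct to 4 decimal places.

r = Cov(a,b) / (s_a · s_b) = -4.28 / (1.33 × 7.18)
  = -4.28 / 9.5494 ≈ -0.4482

-0.4482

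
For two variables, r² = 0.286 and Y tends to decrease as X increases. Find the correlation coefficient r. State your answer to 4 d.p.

-0.5348

|r| = √0.286 = 0.5348
The association is negative, so r = −0.5348.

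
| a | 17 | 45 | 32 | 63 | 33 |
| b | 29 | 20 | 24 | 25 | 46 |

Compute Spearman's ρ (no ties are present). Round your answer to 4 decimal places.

Rank a: 1, 4, 2, 5, 3
Rank b: 4, 1, 2, 3, 5
d = rank(a) − rank(b): -3, 3, 0, 2, -2; Σd² = 26
ρ = 1 − 6Σd² / [n(n²−1)] = 1 − 6×26 / (5×24) = 1 − 156/120 ≈ -0.3000

-0.3000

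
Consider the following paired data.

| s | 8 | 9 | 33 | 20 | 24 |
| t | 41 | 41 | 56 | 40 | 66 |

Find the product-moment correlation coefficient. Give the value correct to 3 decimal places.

0.695

n = 5, Σs = 94, Σt = 244, Σs² = 2210, Σt² = 12454, Σst = 4929
nΣst − ΣsΣt = 24645 − 22936 = 1709
nΣs² − (Σs)² = 11050 − 8836 = 2214; nΣt² − (Σt)² = 62270 − 59536 = 2734
r = 1709 / √(2214 × 2734) = 1709 / 2460.3000 ≈ 0.695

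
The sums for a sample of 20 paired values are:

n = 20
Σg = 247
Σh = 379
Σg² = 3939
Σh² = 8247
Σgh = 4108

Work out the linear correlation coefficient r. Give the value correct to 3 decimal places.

-0.589

r = (nΣgh − ΣgΣh) / √[(nΣg² − (Σg)²)(nΣh² − (Σh)²)]
Numerator: 20×4108 − 247×379 = -11453
Denominator: √[(78780 − 61009)(164940 − 143641)] = √[17771 × 21299] = 19455.1929
r = -11453 / 19455.1929 ≈ -0.589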